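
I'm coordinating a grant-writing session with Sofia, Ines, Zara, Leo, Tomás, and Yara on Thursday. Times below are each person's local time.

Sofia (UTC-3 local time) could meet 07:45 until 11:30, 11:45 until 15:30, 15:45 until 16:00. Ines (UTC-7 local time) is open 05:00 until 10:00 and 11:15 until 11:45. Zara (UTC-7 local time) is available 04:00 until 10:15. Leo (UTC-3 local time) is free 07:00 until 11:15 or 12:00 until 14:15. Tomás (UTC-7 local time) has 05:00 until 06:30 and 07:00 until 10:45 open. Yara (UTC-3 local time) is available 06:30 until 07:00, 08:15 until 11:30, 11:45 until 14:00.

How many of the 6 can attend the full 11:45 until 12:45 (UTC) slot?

4

Sofia in UTC: 10:45-14:30, 14:45-18:30, 18:45-19:00 (add 3h to convert from UTC-3).
Ines in UTC: 12:00-17:00, 18:15-18:45 (add 7h to convert from UTC-7).
Zara in UTC: 11:00-17:15 (add 7h to convert from UTC-7).
Leo in UTC: 10:00-14:15, 15:00-17:15 (add 3h to convert from UTC-3).
Tomás in UTC: 12:00-13:30, 14:00-17:45 (add 7h to convert from UTC-7).
Yara in UTC: 09:30-10:00, 11:15-14:30, 14:45-17:00 (add 3h to convert from UTC-3).
Sofia, Zara, Leo, and Yara can make the full 11:45-12:45 slot — that's 4.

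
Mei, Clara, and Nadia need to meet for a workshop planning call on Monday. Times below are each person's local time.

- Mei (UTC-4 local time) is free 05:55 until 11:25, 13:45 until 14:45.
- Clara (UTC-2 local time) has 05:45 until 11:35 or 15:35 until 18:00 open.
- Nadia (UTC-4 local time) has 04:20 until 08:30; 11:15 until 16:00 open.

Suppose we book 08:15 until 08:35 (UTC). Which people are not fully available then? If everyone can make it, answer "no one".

Mei, Nadia

Mei in UTC: 09:55-15:25, 17:45-18:45 (add 4h to convert from UTC-4).
Clara in UTC: 07:45-13:35, 17:35-20:00 (add 2h to convert from UTC-2).
Nadia in UTC: 08:20-12:30, 15:15-20:00 (add 4h to convert from UTC-4).
Mei: not fully free for 08:15-08:35. Clara: free for 08:15-08:35. Nadia: not fully free for 08:15-08:35.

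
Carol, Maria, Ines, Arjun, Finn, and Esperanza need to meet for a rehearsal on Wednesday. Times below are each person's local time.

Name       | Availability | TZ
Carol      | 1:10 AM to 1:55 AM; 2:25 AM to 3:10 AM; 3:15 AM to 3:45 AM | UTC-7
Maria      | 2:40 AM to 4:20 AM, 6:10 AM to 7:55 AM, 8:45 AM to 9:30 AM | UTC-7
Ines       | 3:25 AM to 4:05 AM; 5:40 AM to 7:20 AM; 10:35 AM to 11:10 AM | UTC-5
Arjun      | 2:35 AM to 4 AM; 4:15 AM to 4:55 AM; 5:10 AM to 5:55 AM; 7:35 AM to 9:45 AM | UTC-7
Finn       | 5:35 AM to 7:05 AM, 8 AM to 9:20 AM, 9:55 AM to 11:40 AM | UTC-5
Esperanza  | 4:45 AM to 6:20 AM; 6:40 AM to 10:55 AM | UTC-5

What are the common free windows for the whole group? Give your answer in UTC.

Carol in UTC: 08:10-08:55, 09:25-10:10, 10:15-10:45 (add 7h to convert from UTC-7).
Maria in UTC: 09:40-11:20, 13:10-14:55, 15:45-16:30 (add 7h to convert from UTC-7).
Ines in UTC: 08:25-09:05, 10:40-12:20, 15:35-16:10 (add 5h to convert from UTC-5).
Arjun in UTC: 09:35-11:00, 11:15-11:55, 12:10-12:55, 14:35-16:45 (add 7h to convert from UTC-7).
Finn in UTC: 10:35-12:05, 13:00-14:20, 14:55-16:40 (add 5h to convert from UTC-5).
Esperanza in UTC: 09:45-11:20, 11:40-15:55 (add 5h to convert from UTC-5).
Carol ∩ Maria: 09:40-10:10, 10:15-10:45.
Carol ∩ Maria ∩ Ines: 10:40-10:45.
Carol ∩ Maria ∩ Ines ∩ Arjun: 10:40-10:45.
Carol ∩ Maria ∩ Ines ∩ Arjun ∩ Finn: 10:40-10:45.
Carol ∩ Maria ∩ Ines ∩ Arjun ∩ Finn ∩ Esperanza: 10:40-10:45.

10:40-10:45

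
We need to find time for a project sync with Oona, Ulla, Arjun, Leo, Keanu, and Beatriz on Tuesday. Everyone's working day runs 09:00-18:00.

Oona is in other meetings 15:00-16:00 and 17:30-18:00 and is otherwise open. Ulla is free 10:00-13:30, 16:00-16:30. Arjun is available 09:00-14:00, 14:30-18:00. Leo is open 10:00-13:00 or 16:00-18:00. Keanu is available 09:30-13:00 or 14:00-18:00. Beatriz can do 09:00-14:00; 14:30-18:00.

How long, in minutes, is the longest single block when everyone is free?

180

Oona free: 09:00-15:00, 16:00-17:30 (invert busy blocks within the working day).
Ulla free: 10:00-13:30, 16:00-16:30.
Arjun free: 09:00-14:00, 14:30-18:00.
Leo free: 10:00-13:00, 16:00-18:00.
Keanu free: 09:30-13:00, 14:00-18:00.
Beatriz free: 09:00-14:00, 14:30-18:00.
Oona ∩ Ulla: 10:00-13:30, 16:00-16:30.
Oona ∩ Ulla ∩ Arjun: 10:00-13:30, 16:00-16:30.
Oona ∩ Ulla ∩ Arjun ∩ Leo: 10:00-13:00, 16:00-16:30.
Oona ∩ Ulla ∩ Arjun ∩ Leo ∩ Keanu: 10:00-13:00, 16:00-16:30.
Oona ∩ Ulla ∩ Arjun ∩ Leo ∩ Keanu ∩ Beatriz: 10:00-13:00, 16:00-16:30.
So the common availability across everyone is 10:00-13:00, 16:00-16:30.
The longest is 10:00-13:00 at 180 minutes.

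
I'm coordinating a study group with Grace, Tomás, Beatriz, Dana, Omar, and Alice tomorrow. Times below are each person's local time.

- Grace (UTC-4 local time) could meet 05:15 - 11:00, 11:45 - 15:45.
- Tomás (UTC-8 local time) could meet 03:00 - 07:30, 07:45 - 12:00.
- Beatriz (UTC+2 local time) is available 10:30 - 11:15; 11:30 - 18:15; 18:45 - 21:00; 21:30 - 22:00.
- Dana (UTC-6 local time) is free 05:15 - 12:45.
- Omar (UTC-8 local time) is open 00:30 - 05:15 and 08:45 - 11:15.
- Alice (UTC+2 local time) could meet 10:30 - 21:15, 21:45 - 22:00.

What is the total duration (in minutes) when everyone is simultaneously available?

Grace in UTC: 09:15-15:00, 15:45-19:45 (add 4h to convert from UTC-4).
Tomás in UTC: 11:00-15:30, 15:45-20:00 (add 8h to convert from UTC-8).
Beatriz in UTC: 08:30-09:15, 09:30-16:15, 16:45-19:00, 19:30-20:00 (subtract 2h to convert from UTC+2).
Dana in UTC: 11:15-18:45 (add 6h to convert from UTC-6).
Omar in UTC: 08:30-13:15, 16:45-19:15 (add 8h to convert from UTC-8).
Alice in UTC: 08:30-19:15, 19:45-20:00 (subtract 2h to convert from UTC+2).
Grace ∩ Tomás: 11:00-15:00, 15:45-19:45.
Grace ∩ Tomás ∩ Beatriz: 11:00-15:00, 15:45-16:15, 16:45-19:00, 19:30-19:45.
Grace ∩ Tomás ∩ Beatriz ∩ Dana: 11:15-15:00, 15:45-16:15, 16:45-18:45.
Grace ∩ Tomás ∩ Beatriz ∩ Dana ∩ Omar: 11:15-13:15, 16:45-18:45.
Grace ∩ Tomás ∩ Beatriz ∩ Dana ∩ Omar ∩ Alice: 11:15-13:15, 16:45-18:45.
Summing the common windows: 120 + 120 = 240 minutes.

240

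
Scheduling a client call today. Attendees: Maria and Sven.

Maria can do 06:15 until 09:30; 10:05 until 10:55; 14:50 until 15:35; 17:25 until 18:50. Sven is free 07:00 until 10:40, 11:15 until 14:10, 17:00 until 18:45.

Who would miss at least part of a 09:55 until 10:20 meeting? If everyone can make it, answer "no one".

Maria: not fully free for 09:55-10:20. Sven: free for 09:55-10:20.

Maria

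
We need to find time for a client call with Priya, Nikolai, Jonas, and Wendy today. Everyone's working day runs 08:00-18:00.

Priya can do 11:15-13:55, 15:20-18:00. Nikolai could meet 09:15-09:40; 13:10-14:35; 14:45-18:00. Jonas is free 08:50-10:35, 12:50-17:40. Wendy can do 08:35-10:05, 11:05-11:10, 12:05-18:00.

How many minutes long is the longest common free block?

140

Priya ∩ Nikolai: 13:10-13:55, 15:20-18:00.
Priya ∩ Nikolai ∩ Jonas: 13:10-13:55, 15:20-17:40.
Priya ∩ Nikolai ∩ Jonas ∩ Wendy: 13:10-13:55, 15:20-17:40.
The longest is 15:20-17:40 at 140 minutes.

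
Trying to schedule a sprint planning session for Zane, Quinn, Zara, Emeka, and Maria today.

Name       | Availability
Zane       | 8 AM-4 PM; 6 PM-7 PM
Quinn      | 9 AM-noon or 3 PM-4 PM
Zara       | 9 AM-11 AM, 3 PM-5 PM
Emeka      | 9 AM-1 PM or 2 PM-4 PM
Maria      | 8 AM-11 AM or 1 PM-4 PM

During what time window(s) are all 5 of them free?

09:00-11:00, 15:00-16:00

Zane ∩ Quinn: 09:00-12:00, 15:00-16:00.
Zane ∩ Quinn ∩ Zara: 09:00-11:00, 15:00-16:00.
Zane ∩ Quinn ∩ Zara ∩ Emeka: 09:00-11:00, 15:00-16:00.
Zane ∩ Quinn ∩ Zara ∩ Emeka ∩ Maria: 09:00-11:00, 15:00-16:00.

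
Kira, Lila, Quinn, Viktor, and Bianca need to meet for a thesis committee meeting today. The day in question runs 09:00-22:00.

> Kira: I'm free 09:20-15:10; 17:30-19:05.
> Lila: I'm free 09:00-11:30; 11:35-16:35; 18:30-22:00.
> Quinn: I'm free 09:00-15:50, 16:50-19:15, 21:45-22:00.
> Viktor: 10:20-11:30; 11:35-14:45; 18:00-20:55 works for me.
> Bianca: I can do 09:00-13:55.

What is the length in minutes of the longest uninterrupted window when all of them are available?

140

Kira ∩ Lila: 09:20-11:30, 11:35-15:10, 18:30-19:05.
Kira ∩ Lila ∩ Quinn: 09:20-11:30, 11:35-15:10, 18:30-19:05.
Kira ∩ Lila ∩ Quinn ∩ Viktor: 10:20-11:30, 11:35-14:45, 18:30-19:05.
Kira ∩ Lila ∩ Quinn ∩ Viktor ∩ Bianca: 10:20-11:30, 11:35-13:55.
The longest is 11:35-13:55 at 140 minutes.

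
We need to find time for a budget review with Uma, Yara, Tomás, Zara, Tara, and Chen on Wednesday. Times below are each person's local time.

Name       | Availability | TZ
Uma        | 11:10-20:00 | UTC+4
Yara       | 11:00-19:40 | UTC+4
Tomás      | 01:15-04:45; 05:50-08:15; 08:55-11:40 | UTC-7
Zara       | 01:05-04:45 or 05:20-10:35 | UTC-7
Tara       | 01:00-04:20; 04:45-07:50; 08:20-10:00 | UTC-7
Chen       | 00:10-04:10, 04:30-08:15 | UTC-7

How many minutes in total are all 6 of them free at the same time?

Uma in UTC: 07:10-16:00 (subtract 4h to convert from UTC+4).
Yara in UTC: 07:00-15:40 (subtract 4h to convert from UTC+4).
Tomás in UTC: 08:15-11:45, 12:50-15:15, 15:55-18:40 (add 7h to convert from UTC-7).
Zara in UTC: 08:05-11:45, 12:20-17:35 (add 7h to convert from UTC-7).
Tara in UTC: 08:00-11:20, 11:45-14:50, 15:20-17:00 (add 7h to convert from UTC-7).
Chen in UTC: 07:10-11:10, 11:30-15:15 (add 7h to convert from UTC-7).
Uma ∩ Yara: 07:10-15:40.
Uma ∩ Yara ∩ Tomás: 08:15-11:45, 12:50-15:15.
Uma ∩ Yara ∩ Tomás ∩ Zara: 08:15-11:45, 12:50-15:15.
Uma ∩ Yara ∩ Tomás ∩ Zara ∩ Tara: 08:15-11:20, 12:50-14:50.
Uma ∩ Yara ∩ Tomás ∩ Zara ∩ Tara ∩ Chen: 08:15-11:10, 12:50-14:50.
Summing the common windows: 175 + 120 = 295 minutes.

295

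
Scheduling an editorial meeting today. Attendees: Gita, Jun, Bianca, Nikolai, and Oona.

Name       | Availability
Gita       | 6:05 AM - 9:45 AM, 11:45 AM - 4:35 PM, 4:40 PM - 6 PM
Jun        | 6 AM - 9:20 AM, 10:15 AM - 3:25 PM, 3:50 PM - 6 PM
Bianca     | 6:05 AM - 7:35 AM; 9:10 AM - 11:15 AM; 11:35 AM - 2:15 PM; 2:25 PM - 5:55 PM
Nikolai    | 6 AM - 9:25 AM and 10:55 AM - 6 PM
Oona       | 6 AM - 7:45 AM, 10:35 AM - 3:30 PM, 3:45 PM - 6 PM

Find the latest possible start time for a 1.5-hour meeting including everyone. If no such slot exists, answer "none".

12:45

Gita ∩ Jun: 06:05-09:20, 11:45-15:25, 15:50-16:35, 16:40-18:00.
Gita ∩ Jun ∩ Bianca: 06:05-07:35, 09:10-09:20, 11:45-14:15, 14:25-15:25, 15:50-16:35, 16:40-17:55.
Gita ∩ Jun ∩ Bianca ∩ Nikolai: 06:05-07:35, 09:10-09:20, 11:45-14:15, 14:25-15:25, 15:50-16:35, 16:40-17:55.
Gita ∩ Jun ∩ Bianca ∩ Nikolai ∩ Oona: 06:05-07:35, 11:45-14:15, 14:25-15:25, 15:50-16:35, 16:40-17:55.
So the common availability across everyone is 06:05-07:35, 11:45-14:15, 14:25-15:25, 15:50-16:35, 16:40-17:55.
The last common window of at least 90 minutes is 11:45-14:15; a 90-minute meeting can start as late as 12:45 and still end by 14:15.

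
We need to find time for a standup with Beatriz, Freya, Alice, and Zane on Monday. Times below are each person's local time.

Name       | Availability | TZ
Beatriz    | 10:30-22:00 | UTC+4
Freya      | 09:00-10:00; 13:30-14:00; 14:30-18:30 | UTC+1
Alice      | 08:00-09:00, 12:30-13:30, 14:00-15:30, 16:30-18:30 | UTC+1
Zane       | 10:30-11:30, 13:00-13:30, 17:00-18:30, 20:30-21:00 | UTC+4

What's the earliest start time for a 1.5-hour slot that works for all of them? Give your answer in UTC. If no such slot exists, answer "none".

none

Beatriz in UTC: 06:30-18:00 (subtract 4h to convert from UTC+4).
Freya in UTC: 08:00-09:00, 12:30-13:00, 13:30-17:30 (subtract 1h to convert from UTC+1).
Alice in UTC: 07:00-08:00, 11:30-12:30, 13:00-14:30, 15:30-17:30 (subtract 1h to convert from UTC+1).
Zane in UTC: 06:30-07:30, 09:00-09:30, 13:00-14:30, 16:30-17:00 (subtract 4h to convert from UTC+4).
Beatriz ∩ Freya: 08:00-09:00, 12:30-13:00, 13:30-17:30.
Beatriz ∩ Freya ∩ Alice: 13:30-14:30, 15:30-17:30.
Beatriz ∩ Freya ∩ Alice ∩ Zane: 13:30-14:30, 16:30-17:00.
No common window is at least 90 minutes long.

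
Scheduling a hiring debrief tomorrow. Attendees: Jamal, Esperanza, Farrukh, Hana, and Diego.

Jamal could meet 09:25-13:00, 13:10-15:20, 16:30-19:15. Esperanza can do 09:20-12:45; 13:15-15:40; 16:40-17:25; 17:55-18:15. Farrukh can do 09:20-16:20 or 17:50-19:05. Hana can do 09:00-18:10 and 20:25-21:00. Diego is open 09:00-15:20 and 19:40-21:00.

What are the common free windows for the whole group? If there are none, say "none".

Jamal ∩ Esperanza: 09:25-12:45, 13:15-15:20, 16:40-17:25, 17:55-18:15.
Jamal ∩ Esperanza ∩ Farrukh: 09:25-12:45, 13:15-15:20, 17:55-18:15.
Jamal ∩ Esperanza ∩ Farrukh ∩ Hana: 09:25-12:45, 13:15-15:20, 17:55-18:10.
Jamal ∩ Esperanza ∩ Farrukh ∩ Hana ∩ Diego: 09:25-12:45, 13:15-15:20.

09:25-12:45, 13:15-15:20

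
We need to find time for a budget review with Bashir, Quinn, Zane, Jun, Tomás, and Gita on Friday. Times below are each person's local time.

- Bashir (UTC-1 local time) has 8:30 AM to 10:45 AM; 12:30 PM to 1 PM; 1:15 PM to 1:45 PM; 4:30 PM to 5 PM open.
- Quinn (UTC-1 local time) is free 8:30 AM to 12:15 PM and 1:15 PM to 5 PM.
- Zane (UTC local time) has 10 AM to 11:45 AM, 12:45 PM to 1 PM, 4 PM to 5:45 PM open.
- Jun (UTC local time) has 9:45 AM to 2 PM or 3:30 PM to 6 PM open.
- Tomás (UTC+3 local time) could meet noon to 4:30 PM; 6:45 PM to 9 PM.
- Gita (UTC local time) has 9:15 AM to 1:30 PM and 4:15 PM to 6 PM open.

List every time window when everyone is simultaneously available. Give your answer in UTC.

Bashir in UTC: 09:30-11:45, 13:30-14:00, 14:15-14:45, 17:30-18:00 (add 1h to convert from UTC-1).
Quinn in UTC: 09:30-13:15, 14:15-18:00 (add 1h to convert from UTC-1).
Zane in UTC: 10:00-11:45, 12:45-13:00, 16:00-17:45.
Jun in UTC: 09:45-14:00, 15:30-18:00.
Tomás in UTC: 09:00-13:30, 15:45-18:00 (subtract 3h to convert from UTC+3).
Gita in UTC: 09:15-13:30, 16:15-18:00.
Bashir ∩ Quinn: 09:30-11:45, 14:15-14:45, 17:30-18:00.
Bashir ∩ Quinn ∩ Zane: 10:00-11:45, 17:30-17:45.
Bashir ∩ Quinn ∩ Zane ∩ Jun: 10:00-11:45, 17:30-17:45.
Bashir ∩ Quinn ∩ Zane ∩ Jun ∩ Tomás: 10:00-11:45, 17:30-17:45.
Bashir ∩ Quinn ∩ Zane ∩ Jun ∩ Tomás ∩ Gita: 10:00-11:45, 17:30-17:45.
So the common availability across everyone is 10:00-11:45, 17:30-17:45.

10:00-11:45, 17:30-17:45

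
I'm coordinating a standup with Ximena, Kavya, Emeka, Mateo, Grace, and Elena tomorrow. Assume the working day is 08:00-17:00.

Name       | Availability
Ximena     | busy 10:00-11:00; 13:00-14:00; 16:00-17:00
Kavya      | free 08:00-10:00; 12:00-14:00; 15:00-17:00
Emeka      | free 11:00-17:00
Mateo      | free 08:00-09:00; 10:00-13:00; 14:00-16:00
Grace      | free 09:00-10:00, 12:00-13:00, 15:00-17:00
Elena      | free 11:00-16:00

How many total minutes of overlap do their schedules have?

120

Ximena free: 08:00-10:00, 11:00-13:00, 14:00-16:00 (invert busy blocks within the working day).
Kavya free: 08:00-10:00, 12:00-14:00, 15:00-17:00.
Emeka free: 11:00-17:00.
Mateo free: 08:00-09:00, 10:00-13:00, 14:00-16:00.
Grace free: 09:00-10:00, 12:00-13:00, 15:00-17:00.
Elena free: 11:00-16:00.
Ximena ∩ Kavya: 08:00-10:00, 12:00-13:00, 15:00-16:00.
Ximena ∩ Kavya ∩ Emeka: 12:00-13:00, 15:00-16:00.
Ximena ∩ Kavya ∩ Emeka ∩ Mateo: 12:00-13:00, 15:00-16:00.
Ximena ∩ Kavya ∩ Emeka ∩ Mateo ∩ Grace: 12:00-13:00, 15:00-16:00.
Ximena ∩ Kavya ∩ Emeka ∩ Mateo ∩ Grace ∩ Elena: 12:00-13:00, 15:00-16:00.
Those are the intersection windows.
Summing the common windows: 60 + 60 = 120 minutes.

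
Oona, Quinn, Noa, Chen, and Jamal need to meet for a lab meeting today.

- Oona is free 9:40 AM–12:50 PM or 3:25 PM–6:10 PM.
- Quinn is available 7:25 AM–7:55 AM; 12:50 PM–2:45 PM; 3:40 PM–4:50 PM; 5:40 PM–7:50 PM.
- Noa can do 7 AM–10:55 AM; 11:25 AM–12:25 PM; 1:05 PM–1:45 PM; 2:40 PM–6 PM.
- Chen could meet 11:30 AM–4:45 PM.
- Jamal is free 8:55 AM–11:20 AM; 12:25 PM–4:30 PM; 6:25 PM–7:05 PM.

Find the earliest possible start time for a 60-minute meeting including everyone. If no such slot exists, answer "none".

Oona ∩ Quinn: 15:40-16:50, 17:40-18:10.
Oona ∩ Quinn ∩ Noa: 15:40-16:50, 17:40-18:00.
Oona ∩ Quinn ∩ Noa ∩ Chen: 15:40-16:45.
Oona ∩ Quinn ∩ Noa ∩ Chen ∩ Jamal: 15:40-16:30.
No common window is at least 60 minutes long.

none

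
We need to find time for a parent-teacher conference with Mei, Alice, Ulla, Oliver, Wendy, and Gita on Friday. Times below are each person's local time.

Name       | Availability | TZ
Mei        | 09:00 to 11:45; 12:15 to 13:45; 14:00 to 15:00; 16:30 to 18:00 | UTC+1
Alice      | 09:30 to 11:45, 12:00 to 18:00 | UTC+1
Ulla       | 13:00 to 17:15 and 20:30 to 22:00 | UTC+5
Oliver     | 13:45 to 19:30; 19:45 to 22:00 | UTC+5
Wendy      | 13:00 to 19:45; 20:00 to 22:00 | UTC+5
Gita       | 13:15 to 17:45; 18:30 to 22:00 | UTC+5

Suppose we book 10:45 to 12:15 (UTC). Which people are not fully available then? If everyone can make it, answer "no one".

Mei in UTC: 08:00-10:45, 11:15-12:45, 13:00-14:00, 15:30-17:00 (subtract 1h to convert from UTC+1).
Alice in UTC: 08:30-10:45, 11:00-17:00 (subtract 1h to convert from UTC+1).
Ulla in UTC: 08:00-12:15, 15:30-17:00 (subtract 5h to convert from UTC+5).
Oliver in UTC: 08:45-14:30, 14:45-17:00 (subtract 5h to convert from UTC+5).
Wendy in UTC: 08:00-14:45, 15:00-17:00 (subtract 5h to convert from UTC+5).
Gita in UTC: 08:15-12:45, 13:30-17:00 (subtract 5h to convert from UTC+5).
Mei: not fully free for 10:45-12:15. Alice: not fully free for 10:45-12:15. Ulla: free for 10:45-12:15. Oliver: free for 10:45-12:15. Wendy: free for 10:45-12:15. Gita: free for 10:45-12:15.

Alice, Mei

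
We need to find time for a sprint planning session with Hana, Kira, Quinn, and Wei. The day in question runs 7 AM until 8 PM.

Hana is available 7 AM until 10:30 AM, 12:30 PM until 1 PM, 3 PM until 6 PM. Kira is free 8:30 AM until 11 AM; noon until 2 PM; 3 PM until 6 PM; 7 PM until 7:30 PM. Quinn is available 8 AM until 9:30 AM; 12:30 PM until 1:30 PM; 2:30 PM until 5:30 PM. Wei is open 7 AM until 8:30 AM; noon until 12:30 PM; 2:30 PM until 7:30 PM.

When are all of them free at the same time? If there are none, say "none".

Hana ∩ Kira: 08:30-10:30, 12:30-13:00, 15:00-18:00.
Hana ∩ Kira ∩ Quinn: 08:30-09:30, 12:30-13:00, 15:00-17:30.
Hana ∩ Kira ∩ Quinn ∩ Wei: 15:00-17:30.

15:00-17:30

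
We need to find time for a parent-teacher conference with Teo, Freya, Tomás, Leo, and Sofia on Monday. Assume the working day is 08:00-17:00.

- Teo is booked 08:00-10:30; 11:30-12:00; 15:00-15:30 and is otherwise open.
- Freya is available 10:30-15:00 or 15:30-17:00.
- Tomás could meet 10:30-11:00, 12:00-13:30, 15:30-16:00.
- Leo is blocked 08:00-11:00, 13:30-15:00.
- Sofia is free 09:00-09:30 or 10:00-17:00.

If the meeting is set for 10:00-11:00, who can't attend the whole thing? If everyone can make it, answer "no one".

Teo free: 10:30-11:30, 12:00-15:00, 15:30-17:00 (invert busy blocks within the working day).
Freya free: 10:30-15:00, 15:30-17:00.
Tomás free: 10:30-11:00, 12:00-13:30, 15:30-16:00.
Leo free: 11:00-13:30, 15:00-17:00 (invert busy blocks within the working day).
Sofia free: 09:00-09:30, 10:00-17:00.
Teo: not fully free for 10:00-11:00. Freya: not fully free for 10:00-11:00. Tomás: not fully free for 10:00-11:00. Leo: not fully free for 10:00-11:00. Sofia: free for 10:00-11:00.

Freya, Leo, Teo, Tomás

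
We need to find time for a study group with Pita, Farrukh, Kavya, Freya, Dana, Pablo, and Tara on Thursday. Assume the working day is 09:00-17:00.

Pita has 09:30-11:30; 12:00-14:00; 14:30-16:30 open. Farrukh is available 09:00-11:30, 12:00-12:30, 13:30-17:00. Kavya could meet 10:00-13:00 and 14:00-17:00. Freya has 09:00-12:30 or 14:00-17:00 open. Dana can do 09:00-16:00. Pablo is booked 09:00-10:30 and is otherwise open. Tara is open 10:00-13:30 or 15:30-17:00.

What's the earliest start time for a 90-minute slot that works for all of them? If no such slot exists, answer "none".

Pita free: 09:30-11:30, 12:00-14:00, 14:30-16:30.
Farrukh free: 09:00-11:30, 12:00-12:30, 13:30-17:00.
Kavya free: 10:00-13:00, 14:00-17:00.
Freya free: 09:00-12:30, 14:00-17:00.
Dana free: 09:00-16:00.
Pablo free: 10:30-17:00 (invert busy blocks within the working day).
Tara free: 10:00-13:30, 15:30-17:00.
Pita ∩ Farrukh: 09:30-11:30, 12:00-12:30, 13:30-14:00, 14:30-16:30.
Pita ∩ Farrukh ∩ Kavya: 10:00-11:30, 12:00-12:30, 14:30-16:30.
Pita ∩ Farrukh ∩ Kavya ∩ Freya: 10:00-11:30, 12:00-12:30, 14:30-16:30.
Pita ∩ Farrukh ∩ Kavya ∩ Freya ∩ Dana: 10:00-11:30, 12:00-12:30, 14:30-16:00.
Pita ∩ Farrukh ∩ Kavya ∩ Freya ∩ Dana ∩ Pablo: 10:30-11:30, 12:00-12:30, 14:30-16:00.
Pita ∩ Farrukh ∩ Kavya ∩ Freya ∩ Dana ∩ Pablo ∩ Tara: 10:30-11:30, 12:00-12:30, 15:30-16:00.
No common window is at least 90 minutes long.

none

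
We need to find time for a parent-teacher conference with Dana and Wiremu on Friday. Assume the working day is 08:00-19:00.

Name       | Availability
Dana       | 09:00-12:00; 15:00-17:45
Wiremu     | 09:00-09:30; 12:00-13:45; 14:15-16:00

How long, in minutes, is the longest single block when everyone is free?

60

Dana ∩ Wiremu: 09:00-09:30, 15:00-16:00.
The longest is 15:00-16:00 at 60 minutes.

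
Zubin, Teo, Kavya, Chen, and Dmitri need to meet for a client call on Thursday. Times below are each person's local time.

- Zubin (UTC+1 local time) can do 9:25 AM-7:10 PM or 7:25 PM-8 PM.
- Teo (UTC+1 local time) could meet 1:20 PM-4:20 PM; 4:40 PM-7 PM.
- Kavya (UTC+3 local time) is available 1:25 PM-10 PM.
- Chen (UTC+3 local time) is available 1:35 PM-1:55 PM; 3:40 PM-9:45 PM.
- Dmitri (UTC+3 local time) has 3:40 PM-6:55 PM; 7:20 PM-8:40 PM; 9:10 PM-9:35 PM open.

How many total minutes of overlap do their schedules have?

Zubin in UTC: 08:25-18:10, 18:25-19:00 (subtract 1h to convert from UTC+1).
Teo in UTC: 12:20-15:20, 15:40-18:00 (subtract 1h to convert from UTC+1).
Kavya in UTC: 10:25-19:00 (subtract 3h to convert from UTC+3).
Chen in UTC: 10:35-10:55, 12:40-18:45 (subtract 3h to convert from UTC+3).
Dmitri in UTC: 12:40-15:55, 16:20-17:40, 18:10-18:35 (subtract 3h to convert from UTC+3).
Zubin ∩ Teo: 12:20-15:20, 15:40-18:00.
Zubin ∩ Teo ∩ Kavya: 12:20-15:20, 15:40-18:00.
Zubin ∩ Teo ∩ Kavya ∩ Chen: 12:40-15:20, 15:40-18:00.
Zubin ∩ Teo ∩ Kavya ∩ Chen ∩ Dmitri: 12:40-15:20, 15:40-15:55, 16:20-17:40.
So the common availability across everyone is 12:40-15:20, 15:40-15:55, 16:20-17:40.
Summing the common windows: 160 + 15 + 80 = 255 minutes.

255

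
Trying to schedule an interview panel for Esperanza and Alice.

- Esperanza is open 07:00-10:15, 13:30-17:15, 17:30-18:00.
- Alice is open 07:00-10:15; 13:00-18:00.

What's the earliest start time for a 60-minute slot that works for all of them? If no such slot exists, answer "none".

Esperanza ∩ Alice: 07:00-10:15, 13:30-17:15, 17:30-18:00.
The first common window of at least 60 minutes is 07:00-10:15, so the earliest start is 07:00.

07:00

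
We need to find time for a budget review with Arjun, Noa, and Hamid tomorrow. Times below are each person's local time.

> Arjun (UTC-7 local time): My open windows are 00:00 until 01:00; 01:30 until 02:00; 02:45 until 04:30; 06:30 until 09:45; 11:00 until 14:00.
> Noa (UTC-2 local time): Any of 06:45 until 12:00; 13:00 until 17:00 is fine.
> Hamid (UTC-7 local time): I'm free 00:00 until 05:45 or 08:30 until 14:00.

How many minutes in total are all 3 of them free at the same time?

Arjun in UTC: 07:00-08:00, 08:30-09:00, 09:45-11:30, 13:30-16:45, 18:00-21:00 (add 7h to convert from UTC-7).
Noa in UTC: 08:45-14:00, 15:00-19:00 (add 2h to convert from UTC-2).
Hamid in UTC: 07:00-12:45, 15:30-21:00 (add 7h to convert from UTC-7).
Arjun ∩ Noa: 08:45-09:00, 09:45-11:30, 13:30-14:00, 15:00-16:45, 18:00-19:00.
Arjun ∩ Noa ∩ Hamid: 08:45-09:00, 09:45-11:30, 15:30-16:45, 18:00-19:00.
Summing the common windows: 15 + 105 + 75 + 60 = 255 minutes.

255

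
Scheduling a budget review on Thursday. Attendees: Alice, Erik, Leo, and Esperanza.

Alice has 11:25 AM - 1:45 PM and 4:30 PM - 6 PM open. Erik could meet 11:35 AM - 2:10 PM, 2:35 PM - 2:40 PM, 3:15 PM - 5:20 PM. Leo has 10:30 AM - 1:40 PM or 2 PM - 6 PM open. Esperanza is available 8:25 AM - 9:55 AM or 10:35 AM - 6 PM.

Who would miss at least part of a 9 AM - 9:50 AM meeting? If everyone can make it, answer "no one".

Alice, Erik, Leo

Alice: not fully free for 09:00-09:50. Erik: not fully free for 09:00-09:50. Leo: not fully free for 09:00-09:50. Esperanza: free for 09:00-09:50.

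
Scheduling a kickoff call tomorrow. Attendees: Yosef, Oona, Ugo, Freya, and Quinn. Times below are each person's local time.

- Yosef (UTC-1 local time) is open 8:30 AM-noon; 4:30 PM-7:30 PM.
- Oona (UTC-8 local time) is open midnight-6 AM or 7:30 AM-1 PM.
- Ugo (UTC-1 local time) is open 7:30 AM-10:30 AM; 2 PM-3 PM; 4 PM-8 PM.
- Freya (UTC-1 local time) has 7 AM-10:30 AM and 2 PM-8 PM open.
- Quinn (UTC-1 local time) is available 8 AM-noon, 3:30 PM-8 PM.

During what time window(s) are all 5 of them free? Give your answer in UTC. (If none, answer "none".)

09:30-11:30, 17:30-20:30

Yosef in UTC: 09:30-13:00, 17:30-20:30 (add 1h to convert from UTC-1).
Oona in UTC: 08:00-14:00, 15:30-21:00 (add 8h to convert from UTC-8).
Ugo in UTC: 08:30-11:30, 15:00-16:00, 17:00-21:00 (add 1h to convert from UTC-1).
Freya in UTC: 08:00-11:30, 15:00-21:00 (add 1h to convert from UTC-1).
Quinn in UTC: 09:00-13:00, 16:30-21:00 (add 1h to convert from UTC-1).
Yosef ∩ Oona: 09:30-13:00, 17:30-20:30.
Yosef ∩ Oona ∩ Ugo: 09:30-11:30, 17:30-20:30.
Yosef ∩ Oona ∩ Ugo ∩ Freya: 09:30-11:30, 17:30-20:30.
Yosef ∩ Oona ∩ Ugo ∩ Freya ∩ Quinn: 09:30-11:30, 17:30-20:30.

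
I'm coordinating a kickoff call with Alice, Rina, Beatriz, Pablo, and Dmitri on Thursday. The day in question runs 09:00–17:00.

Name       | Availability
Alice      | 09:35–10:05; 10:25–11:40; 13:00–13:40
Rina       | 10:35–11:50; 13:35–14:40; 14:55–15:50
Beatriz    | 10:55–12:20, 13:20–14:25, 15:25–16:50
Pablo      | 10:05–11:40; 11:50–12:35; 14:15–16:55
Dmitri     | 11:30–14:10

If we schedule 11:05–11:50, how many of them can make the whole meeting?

Rina and Beatriz can make the full 11:05-11:50 slot — that's 2.

2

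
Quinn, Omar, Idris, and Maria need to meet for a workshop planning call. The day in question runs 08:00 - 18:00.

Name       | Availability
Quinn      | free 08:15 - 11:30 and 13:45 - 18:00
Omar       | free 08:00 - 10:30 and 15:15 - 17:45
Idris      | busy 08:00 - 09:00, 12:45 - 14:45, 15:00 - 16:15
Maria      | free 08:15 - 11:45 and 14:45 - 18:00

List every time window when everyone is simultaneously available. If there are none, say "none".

Quinn free: 08:15-11:30, 13:45-18:00.
Omar free: 08:00-10:30, 15:15-17:45.
Idris free: 09:00-12:45, 14:45-15:00, 16:15-18:00 (invert busy blocks within the working day).
Maria free: 08:15-11:45, 14:45-18:00.
Quinn ∩ Omar: 08:15-10:30, 15:15-17:45.
Quinn ∩ Omar ∩ Idris: 09:00-10:30, 16:15-17:45.
Quinn ∩ Omar ∩ Idris ∩ Maria: 09:00-10:30, 16:15-17:45.

09:00-10:30, 16:15-17:45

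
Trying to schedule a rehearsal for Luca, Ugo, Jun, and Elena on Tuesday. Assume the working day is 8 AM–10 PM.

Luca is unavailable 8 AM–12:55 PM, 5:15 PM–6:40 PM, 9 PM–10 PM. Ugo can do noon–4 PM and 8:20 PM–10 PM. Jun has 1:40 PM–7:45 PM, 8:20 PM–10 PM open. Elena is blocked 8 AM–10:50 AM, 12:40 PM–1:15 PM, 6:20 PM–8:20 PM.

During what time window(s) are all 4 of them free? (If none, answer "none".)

13:40-16:00, 20:20-21:00

Luca free: 12:55-17:15, 18:40-21:00 (invert busy blocks within the working day).
Ugo free: 12:00-16:00, 20:20-22:00.
Jun free: 13:40-19:45, 20:20-22:00.
Elena free: 10:50-12:40, 13:15-18:20, 20:20-22:00 (invert busy blocks within the working day).
Luca ∩ Ugo: 12:55-16:00, 20:20-21:00.
Luca ∩ Ugo ∩ Jun: 13:40-16:00, 20:20-21:00.
Luca ∩ Ugo ∩ Jun ∩ Elena: 13:40-16:00, 20:20-21:00.
Those are the intersection windows.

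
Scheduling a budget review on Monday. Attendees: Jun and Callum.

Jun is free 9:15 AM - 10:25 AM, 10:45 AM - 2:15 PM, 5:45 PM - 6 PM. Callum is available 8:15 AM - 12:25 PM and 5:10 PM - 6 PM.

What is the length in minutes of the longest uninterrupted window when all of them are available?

100

Jun ∩ Callum: 09:15-10:25, 10:45-12:25, 17:45-18:00.
The longest is 10:45-12:25 at 100 minutes.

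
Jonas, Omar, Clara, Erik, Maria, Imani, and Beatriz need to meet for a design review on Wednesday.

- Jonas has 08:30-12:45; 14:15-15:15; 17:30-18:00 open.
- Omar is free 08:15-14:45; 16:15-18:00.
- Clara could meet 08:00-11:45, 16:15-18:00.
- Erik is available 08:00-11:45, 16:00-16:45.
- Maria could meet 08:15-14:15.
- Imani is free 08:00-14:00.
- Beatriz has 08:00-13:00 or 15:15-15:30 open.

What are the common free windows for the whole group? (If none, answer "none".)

Jonas ∩ Omar: 08:30-12:45, 14:15-14:45, 17:30-18:00.
Jonas ∩ Omar ∩ Clara: 08:30-11:45, 17:30-18:00.
Jonas ∩ Omar ∩ Clara ∩ Erik: 08:30-11:45.
Jonas ∩ Omar ∩ Clara ∩ Erik ∩ Maria: 08:30-11:45.
Jonas ∩ Omar ∩ Clara ∩ Erik ∩ Maria ∩ Imani: 08:30-11:45.
Jonas ∩ Omar ∩ Clara ∩ Erik ∩ Maria ∩ Imani ∩ Beatriz: 08:30-11:45.

08:30-11:45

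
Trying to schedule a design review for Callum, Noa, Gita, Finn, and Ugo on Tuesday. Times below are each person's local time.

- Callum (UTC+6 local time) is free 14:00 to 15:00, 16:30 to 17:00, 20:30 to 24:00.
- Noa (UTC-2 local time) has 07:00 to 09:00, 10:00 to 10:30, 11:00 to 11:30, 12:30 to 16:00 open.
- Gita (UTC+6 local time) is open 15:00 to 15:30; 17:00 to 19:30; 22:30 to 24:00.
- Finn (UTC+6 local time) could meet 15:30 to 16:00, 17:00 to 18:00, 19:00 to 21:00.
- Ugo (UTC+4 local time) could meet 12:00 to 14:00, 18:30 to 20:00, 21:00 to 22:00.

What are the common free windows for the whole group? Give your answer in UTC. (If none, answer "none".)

none

Callum in UTC: 08:00-09:00, 10:30-11:00, 14:30-18:00 (subtract 6h to convert from UTC+6).
Noa in UTC: 09:00-11:00, 12:00-12:30, 13:00-13:30, 14:30-18:00 (add 2h to convert from UTC-2).
Gita in UTC: 09:00-09:30, 11:00-13:30, 16:30-18:00 (subtract 6h to convert from UTC+6).
Finn in UTC: 09:30-10:00, 11:00-12:00, 13:00-15:00 (subtract 6h to convert from UTC+6).
Ugo in UTC: 08:00-10:00, 14:30-16:00, 17:00-18:00 (subtract 4h to convert from UTC+4).
Callum ∩ Noa: 10:30-11:00, 14:30-18:00.
Callum ∩ Noa ∩ Gita: 16:30-18:00.
Callum ∩ Noa ∩ Gita ∩ Finn: ∅.
Callum ∩ Noa ∩ Gita ∩ Finn ∩ Ugo: ∅.
There is no time when everyone is free.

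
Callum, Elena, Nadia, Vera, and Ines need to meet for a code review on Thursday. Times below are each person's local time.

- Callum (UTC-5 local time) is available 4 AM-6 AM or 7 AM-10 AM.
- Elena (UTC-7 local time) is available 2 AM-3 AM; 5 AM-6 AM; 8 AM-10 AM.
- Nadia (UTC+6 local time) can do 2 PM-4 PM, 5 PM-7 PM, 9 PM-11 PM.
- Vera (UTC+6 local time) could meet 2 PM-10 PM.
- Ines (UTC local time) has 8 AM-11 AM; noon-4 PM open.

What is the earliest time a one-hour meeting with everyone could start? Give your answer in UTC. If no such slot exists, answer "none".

Callum in UTC: 09:00-11:00, 12:00-15:00 (add 5h to convert from UTC-5).
Elena in UTC: 09:00-10:00, 12:00-13:00, 15:00-17:00 (add 7h to convert from UTC-7).
Nadia in UTC: 08:00-10:00, 11:00-13:00, 15:00-17:00 (subtract 6h to convert from UTC+6).
Vera in UTC: 08:00-16:00 (subtract 6h to convert from UTC+6).
Ines in UTC: 08:00-11:00, 12:00-16:00.
Callum ∩ Elena: 09:00-10:00, 12:00-13:00.
Callum ∩ Elena ∩ Nadia: 09:00-10:00, 12:00-13:00.
Callum ∩ Elena ∩ Nadia ∩ Vera: 09:00-10:00, 12:00-13:00.
Callum ∩ Elena ∩ Nadia ∩ Vera ∩ Ines: 09:00-10:00, 12:00-13:00.
The first common window of at least 60 minutes is 09:00-10:00, so the earliest start is 09:00.

09:00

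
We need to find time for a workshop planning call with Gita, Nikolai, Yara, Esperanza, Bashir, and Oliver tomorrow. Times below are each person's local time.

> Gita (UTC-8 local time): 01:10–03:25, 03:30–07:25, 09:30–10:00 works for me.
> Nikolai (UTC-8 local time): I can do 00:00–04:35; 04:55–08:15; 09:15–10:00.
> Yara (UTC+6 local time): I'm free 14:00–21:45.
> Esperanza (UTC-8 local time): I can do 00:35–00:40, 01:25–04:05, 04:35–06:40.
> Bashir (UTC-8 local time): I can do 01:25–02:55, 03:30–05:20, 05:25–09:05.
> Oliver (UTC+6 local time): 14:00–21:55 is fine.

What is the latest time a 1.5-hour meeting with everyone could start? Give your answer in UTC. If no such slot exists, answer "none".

Gita in UTC: 09:10-11:25, 11:30-15:25, 17:30-18:00 (add 8h to convert from UTC-8).
Nikolai in UTC: 08:00-12:35, 12:55-16:15, 17:15-18:00 (add 8h to convert from UTC-8).
Yara in UTC: 08:00-15:45 (subtract 6h to convert from UTC+6).
Esperanza in UTC: 08:35-08:40, 09:25-12:05, 12:35-14:40 (add 8h to convert from UTC-8).
Bashir in UTC: 09:25-10:55, 11:30-13:20, 13:25-17:05 (add 8h to convert from UTC-8).
Oliver in UTC: 08:00-15:55 (subtract 6h to convert from UTC+6).
Gita ∩ Nikolai: 09:10-11:25, 11:30-12:35, 12:55-15:25, 17:30-18:00.
Gita ∩ Nikolai ∩ Yara: 09:10-11:25, 11:30-12:35, 12:55-15:25.
Gita ∩ Nikolai ∩ Yara ∩ Esperanza: 09:25-11:25, 11:30-12:05, 12:55-14:40.
Gita ∩ Nikolai ∩ Yara ∩ Esperanza ∩ Bashir: 09:25-10:55, 11:30-12:05, 12:55-13:20, 13:25-14:40.
Gita ∩ Nikolai ∩ Yara ∩ Esperanza ∩ Bashir ∩ Oliver: 09:25-10:55, 11:30-12:05, 12:55-13:20, 13:25-14:40.
So the common availability across everyone is 09:25-10:55, 11:30-12:05, 12:55-13:20, 13:25-14:40.
The last common window of at least 90 minutes is 09:25-10:55; a 90-minute meeting can start as late as 09:25 and still end by 10:55.

09:25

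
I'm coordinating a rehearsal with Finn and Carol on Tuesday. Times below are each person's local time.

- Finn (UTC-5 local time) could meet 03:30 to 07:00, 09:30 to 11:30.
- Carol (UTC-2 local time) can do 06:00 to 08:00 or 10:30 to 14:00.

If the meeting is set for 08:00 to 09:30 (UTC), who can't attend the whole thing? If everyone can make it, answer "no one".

Finn in UTC: 08:30-12:00, 14:30-16:30 (add 5h to convert from UTC-5).
Carol in UTC: 08:00-10:00, 12:30-16:00 (add 2h to convert from UTC-2).
Finn: not fully free for 08:00-09:30. Carol: free for 08:00-09:30.

Finn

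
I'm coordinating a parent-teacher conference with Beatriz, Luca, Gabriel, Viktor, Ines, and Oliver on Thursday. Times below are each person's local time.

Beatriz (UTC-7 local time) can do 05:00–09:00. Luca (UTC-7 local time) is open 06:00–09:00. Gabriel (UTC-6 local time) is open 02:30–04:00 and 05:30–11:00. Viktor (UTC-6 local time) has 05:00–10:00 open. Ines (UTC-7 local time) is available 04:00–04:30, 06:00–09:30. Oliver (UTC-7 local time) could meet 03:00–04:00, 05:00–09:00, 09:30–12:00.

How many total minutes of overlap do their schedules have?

Beatriz in UTC: 12:00-16:00 (add 7h to convert from UTC-7).
Luca in UTC: 13:00-16:00 (add 7h to convert from UTC-7).
Gabriel in UTC: 08:30-10:00, 11:30-17:00 (add 6h to convert from UTC-6).
Viktor in UTC: 11:00-16:00 (add 6h to convert from UTC-6).
Ines in UTC: 11:00-11:30, 13:00-16:30 (add 7h to convert from UTC-7).
Oliver in UTC: 10:00-11:00, 12:00-16:00, 16:30-19:00 (add 7h to convert from UTC-7).
Beatriz ∩ Luca: 13:00-16:00.
Beatriz ∩ Luca ∩ Gabriel: 13:00-16:00.
Beatriz ∩ Luca ∩ Gabriel ∩ Viktor: 13:00-16:00.
Beatriz ∩ Luca ∩ Gabriel ∩ Viktor ∩ Ines: 13:00-16:00.
Beatriz ∩ Luca ∩ Gabriel ∩ Viktor ∩ Ines ∩ Oliver: 13:00-16:00.
That's a single block of 180 minutes.

180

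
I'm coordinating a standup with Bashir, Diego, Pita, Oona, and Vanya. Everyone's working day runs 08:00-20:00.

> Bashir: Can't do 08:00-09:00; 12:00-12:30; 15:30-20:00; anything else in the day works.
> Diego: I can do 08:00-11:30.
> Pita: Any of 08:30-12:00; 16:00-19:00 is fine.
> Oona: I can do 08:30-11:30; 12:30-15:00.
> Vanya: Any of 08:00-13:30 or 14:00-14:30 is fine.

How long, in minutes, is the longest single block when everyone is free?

Bashir free: 09:00-12:00, 12:30-15:30 (invert busy blocks within the working day).
Diego free: 08:00-11:30.
Pita free: 08:30-12:00, 16:00-19:00.
Oona free: 08:30-11:30, 12:30-15:00.
Vanya free: 08:00-13:30, 14:00-14:30.
Bashir ∩ Diego: 09:00-11:30.
Bashir ∩ Diego ∩ Pita: 09:00-11:30.
Bashir ∩ Diego ∩ Pita ∩ Oona: 09:00-11:30.
Bashir ∩ Diego ∩ Pita ∩ Oona ∩ Vanya: 09:00-11:30.
Those are the intersection windows.
The longest is 09:00-11:30 at 150 minutes.

150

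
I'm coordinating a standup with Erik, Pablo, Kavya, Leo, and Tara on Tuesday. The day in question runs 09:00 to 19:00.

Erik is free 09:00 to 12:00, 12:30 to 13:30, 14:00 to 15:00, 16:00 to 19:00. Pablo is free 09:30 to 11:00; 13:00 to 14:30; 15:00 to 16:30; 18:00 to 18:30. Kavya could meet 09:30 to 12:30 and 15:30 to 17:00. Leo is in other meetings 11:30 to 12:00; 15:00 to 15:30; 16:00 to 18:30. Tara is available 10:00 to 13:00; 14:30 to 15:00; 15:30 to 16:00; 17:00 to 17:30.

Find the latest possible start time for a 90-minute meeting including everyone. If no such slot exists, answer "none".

Erik free: 09:00-12:00, 12:30-13:30, 14:00-15:00, 16:00-19:00.
Pablo free: 09:30-11:00, 13:00-14:30, 15:00-16:30, 18:00-18:30.
Kavya free: 09:30-12:30, 15:30-17:00.
Leo free: 09:00-11:30, 12:00-15:00, 15:30-16:00, 18:30-19:00 (invert busy blocks within the working day).
Tara free: 10:00-13:00, 14:30-15:00, 15:30-16:00, 17:00-17:30.
Erik ∩ Pablo: 09:30-11:00, 13:00-13:30, 14:00-14:30, 16:00-16:30, 18:00-18:30.
Erik ∩ Pablo ∩ Kavya: 09:30-11:00, 16:00-16:30.
Erik ∩ Pablo ∩ Kavya ∩ Leo: 09:30-11:00.
Erik ∩ Pablo ∩ Kavya ∩ Leo ∩ Tara: 10:00-11:00.
No common window is at least 90 minutes long.

none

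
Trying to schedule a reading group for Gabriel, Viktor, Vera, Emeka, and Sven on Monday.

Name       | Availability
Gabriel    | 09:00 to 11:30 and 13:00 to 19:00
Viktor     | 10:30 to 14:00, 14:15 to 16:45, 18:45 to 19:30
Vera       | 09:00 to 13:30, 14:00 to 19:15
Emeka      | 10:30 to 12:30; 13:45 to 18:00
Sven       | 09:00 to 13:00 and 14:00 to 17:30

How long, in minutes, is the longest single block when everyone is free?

Gabriel ∩ Viktor: 10:30-11:30, 13:00-14:00, 14:15-16:45, 18:45-19:00.
Gabriel ∩ Viktor ∩ Vera: 10:30-11:30, 13:00-13:30, 14:15-16:45, 18:45-19:00.
Gabriel ∩ Viktor ∩ Vera ∩ Emeka: 10:30-11:30, 14:15-16:45.
Gabriel ∩ Viktor ∩ Vera ∩ Emeka ∩ Sven: 10:30-11:30, 14:15-16:45.
So the common availability across everyone is 10:30-11:30, 14:15-16:45.
The longest is 14:15-16:45 at 150 minutes.

150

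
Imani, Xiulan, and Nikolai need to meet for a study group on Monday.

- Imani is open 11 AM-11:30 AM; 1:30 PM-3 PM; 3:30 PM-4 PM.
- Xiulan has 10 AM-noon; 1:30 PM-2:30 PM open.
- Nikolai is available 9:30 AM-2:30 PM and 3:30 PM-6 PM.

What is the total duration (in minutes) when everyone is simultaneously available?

Imani ∩ Xiulan: 11:00-11:30, 13:30-14:30.
Imani ∩ Xiulan ∩ Nikolai: 11:00-11:30, 13:30-14:30.
Summing the common windows: 30 + 60 = 90 minutes.

90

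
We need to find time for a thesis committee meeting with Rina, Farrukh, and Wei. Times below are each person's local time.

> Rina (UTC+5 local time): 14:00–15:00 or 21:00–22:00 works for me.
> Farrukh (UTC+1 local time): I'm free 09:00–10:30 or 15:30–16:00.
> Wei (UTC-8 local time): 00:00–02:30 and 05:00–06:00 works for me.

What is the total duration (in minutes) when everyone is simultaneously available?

Rina in UTC: 09:00-10:00, 16:00-17:00 (subtract 5h to convert from UTC+5).
Farrukh in UTC: 08:00-09:30, 14:30-15:00 (subtract 1h to convert from UTC+1).
Wei in UTC: 08:00-10:30, 13:00-14:00 (add 8h to convert from UTC-8).
Rina ∩ Farrukh: 09:00-09:30.
Rina ∩ Farrukh ∩ Wei: 09:00-09:30.
That's a single block of 30 minutes.

30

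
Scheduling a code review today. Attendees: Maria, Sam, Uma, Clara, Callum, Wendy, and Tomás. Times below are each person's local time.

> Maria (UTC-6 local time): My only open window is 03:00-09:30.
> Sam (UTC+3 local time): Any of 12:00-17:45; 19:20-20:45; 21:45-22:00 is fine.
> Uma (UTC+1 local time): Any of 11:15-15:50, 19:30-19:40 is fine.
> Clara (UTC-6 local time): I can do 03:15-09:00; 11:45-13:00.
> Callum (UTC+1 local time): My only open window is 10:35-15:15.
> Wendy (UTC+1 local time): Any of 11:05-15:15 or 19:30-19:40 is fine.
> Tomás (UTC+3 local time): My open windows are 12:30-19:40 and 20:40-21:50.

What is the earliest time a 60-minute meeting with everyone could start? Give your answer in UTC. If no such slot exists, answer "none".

Maria in UTC: 09:00-15:30 (add 6h to convert from UTC-6).
Sam in UTC: 09:00-14:45, 16:20-17:45, 18:45-19:00 (subtract 3h to convert from UTC+3).
Uma in UTC: 10:15-14:50, 18:30-18:40 (subtract 1h to convert from UTC+1).
Clara in UTC: 09:15-15:00, 17:45-19:00 (add 6h to convert from UTC-6).
Callum in UTC: 09:35-14:15 (subtract 1h to convert from UTC+1).
Wendy in UTC: 10:05-14:15, 18:30-18:40 (subtract 1h to convert from UTC+1).
Tomás in UTC: 09:30-16:40, 17:40-18:50 (subtract 3h to convert from UTC+3).
Maria ∩ Sam: 09:00-14:45.
Maria ∩ Sam ∩ Uma: 10:15-14:45.
Maria ∩ Sam ∩ Uma ∩ Clara: 10:15-14:45.
Maria ∩ Sam ∩ Uma ∩ Clara ∩ Callum: 10:15-14:15.
Maria ∩ Sam ∩ Uma ∩ Clara ∩ Callum ∩ Wendy: 10:15-14:15.
Maria ∩ Sam ∩ Uma ∩ Clara ∩ Callum ∩ Wendy ∩ Tomás: 10:15-14:15.
The first common window of at least 60 minutes is 10:15-14:15, so the earliest start is 10:15.

10:15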